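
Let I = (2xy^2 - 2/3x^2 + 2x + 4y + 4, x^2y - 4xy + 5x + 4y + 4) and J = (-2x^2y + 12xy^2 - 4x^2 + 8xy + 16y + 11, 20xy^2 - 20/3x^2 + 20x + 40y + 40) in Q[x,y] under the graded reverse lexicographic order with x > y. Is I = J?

No, the ideals differ.

For a fixed monomial order, each ideal has a unique reduced Gröbner basis; comparing bases decides equality.
Buchberger on the first generating set:
f_1 = 2xy^2 - 2/3x^2 + 2x + 4y + 4, LT = xy^2.
f_2 = x^2y - 4xy + 5x + 4y + 4, LT = x^2y.

S(f_1,f_2): lcm = x^2y^2. S = -1/3x^3 + 4xy^2 + x^2 - 3xy - 4y^2 + 2x - 4y.
  reduce S modulo (f_1, f_2):
  remainder -1/3x^3 + 7/3x^2 - 3xy - 4y^2 - 2x - 12y - 8 ≠ 0; add g_3 = -1/3x^3 + 7/3x^2 - 3xy - 4y^2 - 2x - 12y - 8 to the basis.

S(f_1,g_3): lcm = x^3y^2. S = -1/3x^4 + 7x^2y^2 - 9xy^3 - 12y^4 + x^3 + 2x^2y - 6xy^2 - 36y^3 + 2x^2 - 24y^2.
  reduce S modulo (f_1, f_2, g_3):
  remainder -12y^4 - 36y^3 + 10/3x^2 + 6xy - 18y^2 - 20x - 22y - 28 ≠ 0; add g_4 = -12y^4 - 36y^3 + 10/3x^2 + 6xy - 18y^2 - 20x - 22y - 28 to the basis.

S(f_2,g_3): lcm = x^3y. S = 3x^2y - 9xy^2 - 12y^3 + 5x^2 - 2xy - 36y^2 + 4x - 24y.
  reduce S modulo (f_1, f_2, g_3, g_4):
  remainder -12y^3 + 2x^2 + 10xy - 36y^2 - 2x - 18y + 6 ≠ 0; add g_5 = -12y^3 + 2x^2 + 10xy - 36y^2 - 2x - 18y + 6 to the basis.

The other S-polynomials (S(f_1,g_4), S(f_2,g_4), S(g_3,g_4), S(f_1,g_5), S(f_2,g_5), S(g_3,g_5), S(g_4,g_5)) all reduce to 0 modulo the current basis, so we have a Gröbner basis.
Inter-reduce: drop elements whose leading term is divisible by another's, tail-reduce, and make monic.
Reduced Gröbner basis: {x^3 - 7x^2 + 9xy + 12y^2 + 6x + 36y + 24, x^2y - 4xy + 5x + 4y + 4, xy^2 - 1/3x^2 + x + 2y + 2, y^3 - 1/6x^2 - 5/6xy + 3y^2 + 1/6x + 3/2y - 1/2}.

Buchberger on the second generating set:
h_1 = -2x^2y + 12xy^2 - 4x^2 + 8xy + 16y + 11, LT = x^2y.
h_2 = 20xy^2 - 20/3x^2 + 20x + 40y + 40, LT = xy^2.

S(h_1,h_2): lcm = x^2y^2. S = -6xy^3 + 1/3x^3 + 2x^2y - 4xy^2 - x^2 - 2xy - 8y^2 - 2x - 11/2y.
  reduce S modulo (h_1, h_2):
  remainder 1/3x^3 - 7/3x^2 + 4xy + 4y^2 + 2x + 29/2y + 8 ≠ 0; add k_3 = 1/3x^3 - 7/3x^2 + 4xy + 4y^2 + 2x + 29/2y + 8 to the basis.

S(h_1,k_3): lcm = x^3y. S = -6x^2y^2 + 2x^3 + 3x^2y - 12xy^2 - 12y^3 - 14xy - 87/2y^2 - 11/2x - 24y.
  reduce S modulo (h_1, h_2, k_3):
  remainder -12y^3 + 2x^2 + 10xy - 87/2y^2 + 1/2x - 12y + 9/2 ≠ 0; add k_4 = -12y^3 + 2x^2 + 10xy - 87/2y^2 + 1/2x - 12y + 9/2 to the basis.

The other S-polynomials (S(h_2,k_3), S(h_1,k_4), S(h_2,k_4), S(k_3,k_4)) all reduce to 0 modulo the current basis, so we have a Gröbner basis.
Inter-reduce: drop elements whose leading term is divisible by another's, tail-reduce, and make monic.
Reduced Gröbner basis: {x^3 - 7x^2 + 12xy + 12y^2 + 6x + 87/2y + 24, x^2y - 4xy + 6x + 4y + 13/2, xy^2 - 1/3x^2 + x + 2y + 2, y^3 - 1/6x^2 - 5/6xy + 29/8y^2 - 1/24x + y - 3/8}.

Since the reduced bases disagree, the two ideals are not the same.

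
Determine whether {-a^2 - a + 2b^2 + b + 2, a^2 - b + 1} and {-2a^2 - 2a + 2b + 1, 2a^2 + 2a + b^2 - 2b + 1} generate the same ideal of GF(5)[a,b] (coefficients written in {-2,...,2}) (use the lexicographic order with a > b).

Since reduced Gröbner bases are canonical representatives of ideals under a given ordering, it suffices to compute and compare them.
Buchberger on the first generating set:
f_1 = -a^2 - a + 2b^2 + b + 2, LT = a^2.
f_2 = a^2 - b + 1, LT = a^2.

S(f_1,f_2): lcm = a^2. S = a - 2b^2 + 2.
  leading term a: no divisor's leading term divides it; move a to the remainder.
  leading term b^2: no divisor's leading term divides it; move -2b^2 to the remainder.
  leading term 1: no divisor's leading term divides it; move 2 to the remainder.
  remainder a - 2b^2 + 2 ≠ 0; add g_3 = a - 2b^2 + 2 to the basis.

S(f_1,g_3): lcm = a^2. S = 2ab^2 - a - 2b^2 - b - 2.
  leading term ab^2: subtract (2b^2)·g_3 from 2ab^2 - a - 2b^2 - b - 2 → -a - b^4 - b^2 - b - 2
  leading term a: subtract (-1)·g_3 from -a - b^4 - b^2 - b - 2 → -b^4 + 2b^2 - b
  leading term b^4: no divisor's leading term divides it; move -b^4 to the remainder.
  leading term b^2: no divisor's leading term divides it; move 2b^2 to the remainder.
  leading term b: no divisor's leading term divides it; move -b to the remainder.
  remainder -b^4 + 2b^2 - b ≠ 0; add g_4 = -b^4 + 2b^2 - b to the basis.

The other S-polynomials (S(f_2,g_3), S(f_1,g_4), S(f_2,g_4), S(g_3,g_4)) all reduce to 0 modulo the current basis, so we have a Gröbner basis.
Inter-reduce: drop elements whose leading term is divisible by another's, tail-reduce, and make monic.
Reduced Gröbner basis: {a - 2b^2 + 2, b^4 - 2b^2 + b}.

Buchberger on the second generating set:
h_1 = -2a^2 - 2a + 2b + 1, LT = a^2.
h_2 = 2a^2 + 2a + b^2 - 2b + 1, LT = a^2.

S(h_1,h_2): lcm = a^2. S = 2b^2 - 1.
  leading term b^2: no divisor's leading term divides it; move 2b^2 to the remainder.
  leading term 1: no divisor's leading term divides it; move -1 to the remainder.
  remainder 2b^2 - 1 ≠ 0; add k_3 = 2b^2 - 1 to the basis.

The other S-polynomials (S(h_1,k_3), S(h_2,k_3)) all reduce to 0 modulo the current basis, so we have a Gröbner basis.
Inter-reduce: drop elements whose leading term is divisible by another's, tail-reduce, and make monic.
Reduced Gröbner basis: {a^2 + a - b + 2, b^2 + 2}.

The bases are distinct; the ideals are different.

No, the ideals differ.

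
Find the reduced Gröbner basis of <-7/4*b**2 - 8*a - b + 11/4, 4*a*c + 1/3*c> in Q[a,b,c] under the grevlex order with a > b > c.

f_1 = -7/4*b**2 - 8*a - b + 11/4, LT = b**2.
f_2 = 4*a*c + 1/3*c, LT = a*c.

The S-polynomials (S(f_1,f_2)) all reduce to 0 modulo the current basis, so we have a Gröbner basis.

G = {b**2 + 32/7*a + 4/7*b - 11/7, a*c + 1/12*c}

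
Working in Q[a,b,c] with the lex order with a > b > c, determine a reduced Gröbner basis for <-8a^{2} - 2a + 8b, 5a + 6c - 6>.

f_1 = -8a^{2} - 2a + 8b, LT = a^{2}.
f_2 = 5a + 6c - 6, LT = a.

S(f_1,f_2): lcm = a^{2}. S = -\tfrac{6}{5}ac + \tfrac{29}{20}a - b.
  reduce S modulo (f_1, f_2):
  remainder -b + \tfrac{36}{25}c^{2} - \tfrac{159}{50}c + \tfrac{87}{50} ≠ 0; add g_3 = -b + \tfrac{36}{25}c^{2} - \tfrac{159}{50}c + \tfrac{87}{50} to the basis.

The other S-polynomials (S(f_1,g_3), S(f_2,g_3)) all reduce to 0 modulo the current basis, so we have a Gröbner basis.
Inter-reduce: drop elements whose leading term is divisible by another's, tail-reduce, and make monic.

G = {a + \tfrac{6}{5}c - \tfrac{6}{5}, b - \tfrac{36}{25}c^{2} + \tfrac{159}{50}c - \tfrac{87}{50}}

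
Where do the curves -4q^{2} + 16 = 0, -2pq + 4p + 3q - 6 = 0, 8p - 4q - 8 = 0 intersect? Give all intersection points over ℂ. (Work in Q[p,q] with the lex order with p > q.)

Compute a lex Gröbner basis by Buchberger's algorithm.
f_1 = -4q^{2} + 16, LT = q^{2}.
f_2 = -2pq + 4p + 3q - 6, LT = pq.
f_3 = 8p - 4q - 8, LT = p.

S(f_1,f_2): lcm = pq^{2}. S = 2pq - 4p + \tfrac{3}{2}q^{2} - 3q.
  leading term pq: subtract (-1)·f_2 from 2pq - 4p + \tfrac{3}{2}q^{2} - 3q → \tfrac{3}{2}q^{2} - 6
  leading term q^{2}: subtract (-\tfrac{3}{8})·f_1 from \tfrac{3}{2}q^{2} - 6 → 0
  remainder 0.

S(f_1,f_3): leading monomials are coprime, so the S-polynomial reduces to 0 (Buchberger's first criterion).
S(f_2,f_3): lcm = pq. S = -2p + \tfrac{1}{2}q^{2} - \tfrac{1}{2}q + 3.
  leading term p: subtract (-\tfrac{1}{4})·f_3 from -2p + \tfrac{1}{2}q^{2} - \tfrac{1}{2}q + 3 → \tfrac{1}{2}q^{2} - \tfrac{3}{2}q + 1
  leading term q^{2}: subtract (-\tfrac{1}{8})·f_1 from \tfrac{1}{2}q^{2} - \tfrac{3}{2}q + 1 → -\tfrac{3}{2}q + 3
  leading term q: no divisor's leading term divides it; move -\tfrac{3}{2}q to the remainder.
  leading term 1: no divisor's leading term divides it; move 3 to the remainder.
  remainder -\tfrac{3}{2}q + 3 ≠ 0; add h_4 = -\tfrac{3}{2}q + 3 to the basis.

S(f_1,h_4): lcm = q^{2}. S = 2q - 4.
  leading term q: subtract (-\tfrac{4}{3})·h_4 from 2q - 4 → 0
  remainder 0.

S(f_2,h_4): lcm = pq. S = -\tfrac{3}{2}q + 3.
  leading term q: subtract (1)·h_4 from -\tfrac{3}{2}q + 3 → 0
  remainder 0.

S(f_3,h_4): leading monomials are coprime, so the S-polynomial reduces to 0 (Buchberger's first criterion).
Every S-polynomial of the final basis reduces to 0, so we have a Gröbner basis.
Inter-reduce: drop elements whose leading term is divisible by another's, tail-reduce, and make monic.
Reduced Gröbner basis: {p - 2, q - 2}.

Elimination: the polynomial q - 2 lies in the elimination ideal for q, so q ∈ {2}. For each such q, the remaining basis elements (now univariate) give the rest of the solution.
  q = 2: the earlier basis element becomes p - 2 = 0, giving p = 2 — point (2, 2).
Zero-dimensionality of the ideal guarantees finitely many solutions over ℂ.

{(2, 2)}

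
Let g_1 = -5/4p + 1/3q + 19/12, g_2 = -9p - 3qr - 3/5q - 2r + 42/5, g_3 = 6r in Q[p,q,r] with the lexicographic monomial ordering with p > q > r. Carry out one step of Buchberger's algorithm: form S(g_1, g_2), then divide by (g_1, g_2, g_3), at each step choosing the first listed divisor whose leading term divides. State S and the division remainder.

S(g_1, g_2) = -1/3qr - 1/3q - 2/9r - 1/3; remainder on division = -1/3q - 1/3.

lcm(LM(g_1), LM(g_2)) = p.
S = (lcm/LT(g_1))·g_1 − (lcm/LT(g_2))·g_2 = -1/3qr - 1/3q - 2/9r - 1/3.
Reduce S modulo (g_1, g_2, g_3) in that order:
  leading term qr: subtract (-1/18q)·g_3 from -1/3qr - 1/3q - 2/9r - 1/3 → -1/3q - 2/9r - 1/3
  leading term q: no divisor's leading term divides it; move -1/3q to the remainder.
  leading term r: subtract (-1/27)·g_3 from -2/9r - 1/3 → -1/3
  leading term 1: no divisor's leading term divides it; move -1/3 to the remainder.
The remainder -1/3q - 1/3 is nonzero, so it would be added as the next basis element.
This is the inner loop of Buchberger's algorithm — each nonzero remainder becomes a new basis element.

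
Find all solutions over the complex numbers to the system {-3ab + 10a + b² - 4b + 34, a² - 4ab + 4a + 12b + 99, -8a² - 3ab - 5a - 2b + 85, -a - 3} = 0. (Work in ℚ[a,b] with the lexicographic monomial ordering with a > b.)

{(-3, -4)}

Compute a lex Gröbner basis by Buchberger's algorithm.
f_1 = -3ab + 10a + b² - 4b + 34, LT = ab.
f_2 = a² - 4ab + 4a + 12b + 99, LT = a².
f_3 = -8a² - 3ab - 5a - 2b + 85, LT = a².
f_4 = -a - 3, LT = a.

S(f_1,f_2): lcm = a²b. S = -10/3a² + 11/3ab² - 8/3ab - 34/3a - 12b² - 99b.
  reduce S modulo (f_1, f_2, f_3, f_4):
  remainder 11/9b³ - 490/27b² - 335/27b + 8612/27 ≠ 0; add h_5 = 11/9b³ - 490/27b² - 335/27b + 8612/27 to the basis.

S(f_1,f_3): lcm = a²b. S = -10/3a² - 17/24ab² + 17/24ab - 34/3a - ¼b² + 85/8b.
  reduce S modulo (f_1, f_2, f_3, f_4, h_5):
  remainder -687/88b² + 662/11b + 4022/11 ≠ 0; add h_6 = -687/88b² + 662/11b + 4022/11 to the basis.

S(f_1,f_4): lcm = ab. S = -10/3a - ⅓b² - 5/3b - 34/3.
  reduce S modulo (f_1, f_2, f_3, f_4, h_5, h_6):
  remainder -8731/2061b - 34924/2061 ≠ 0; add h_7 = -8731/2061b - 34924/2061 to the basis.

The other S-polynomials (S(f_2,f_3), S(f_2,f_4), S(f_3,f_4), S(f_1,h_5), S(f_2,h_5), S(f_3,h_5), S(f_4,h_5), S(f_1,h_6), S(f_2,h_6), S(f_3,h_6), S(f_4,h_6), S(h_5,h_6), S(f_1,h_7), S(f_2,h_7), S(f_3,h_7), S(f_4,h_7), S(h_5,h_7), S(h_6,h_7)) all reduce to 0 modulo the current basis, so we have a Gröbner basis.
Inter-reduce: drop elements whose leading term is divisible by another's, tail-reduce, and make monic.
Reduced Gröbner basis: {a + 3, b + 4}.

The lex basis is triangular: the last element involves only b. Solving b + 4 = 0 gives b ∈ {-4}; substituting each value into the earlier elements determines the remaining variables.
  b = -4: the earlier basis element becomes a + 3 = 0, giving a = -3 — point (-3, -4).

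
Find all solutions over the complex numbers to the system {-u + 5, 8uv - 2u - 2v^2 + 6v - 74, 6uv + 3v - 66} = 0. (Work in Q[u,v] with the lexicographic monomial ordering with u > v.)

Compute a lex Gröbner basis by Buchberger's algorithm.
f_1 = -u + 5, LT = u.
f_2 = 8uv - 2u - 2v^2 + 6v - 74, LT = uv.
f_3 = 6uv + 3v - 66, LT = uv.

S(f_1,f_2): lcm = uv. S = 1/4u + 1/4v^2 - 23/4v + 37/4.
  reduce S modulo (f_1, f_2, f_3):
  remainder 1/4v^2 - 23/4v + 21/2 ≠ 0; add h_4 = 1/4v^2 - 23/4v + 21/2 to the basis.

S(f_1,f_3): lcm = uv. S = -11/2v + 11.
  reduce S modulo (f_1, f_2, f_3, h_4):
  remainder -11/2v + 11 ≠ 0; add h_5 = -11/2v + 11 to the basis.

The other S-polynomials (S(f_2,f_3), S(f_1,h_4), S(f_2,h_4), S(f_3,h_4), S(f_1,h_5), S(f_2,h_5), S(f_3,h_5), S(h_4,h_5)) all reduce to 0 modulo the current basis, so we have a Gröbner basis.
Inter-reduce: drop elements whose leading term is divisible by another's, tail-reduce, and make monic.
Reduced Gröbner basis: {u - 5, v - 2}.

A lex Gröbner basis eliminates variables successively. Here v - 2 depends only on v, with roots {2}; lifting each root through the earlier basis elements recovers the full solutions.
  v = 2: the earlier basis element becomes u - 5 = 0, giving u = 5 — point (5, 2).

{(5, 2)}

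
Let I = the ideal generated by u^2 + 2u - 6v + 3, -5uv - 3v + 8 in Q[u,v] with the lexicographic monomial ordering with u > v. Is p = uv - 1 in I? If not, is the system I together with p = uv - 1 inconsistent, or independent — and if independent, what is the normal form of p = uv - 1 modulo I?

First compute the reduced Gröbner basis of I by Buchberger's algorithm.
f_1 = u^2 + 2u - 6v + 3, LT = u^2.
f_2 = -5uv - 3v + 8, LT = uv.

S(f_1,f_2): lcm = u^2v. S = 7/5uv + 8/5u - 6v^2 + 3v.
  reduce S modulo (f_1, f_2):
  remainder 8/5u - 6v^2 + 54/25v + 56/25 ≠ 0; add h_3 = 8/5u - 6v^2 + 54/25v + 56/25 to the basis.

S(f_2,h_3): lcm = uv. S = 15/4v^3 - 27/20v^2 - 4/5v - 8/5.
  reduce S modulo (f_1, f_2, h_3):
  remainder 15/4v^3 - 27/20v^2 - 4/5v - 8/5 ≠ 0; add h_4 = 15/4v^3 - 27/20v^2 - 4/5v - 8/5 to the basis.

The other S-polynomials (S(f_1,h_3), S(f_1,h_4), S(f_2,h_4), S(h_3,h_4)) all reduce to 0 modulo the current basis, so we have a Gröbner basis.
Inter-reduce: drop elements whose leading term is divisible by another's, tail-reduce, and make monic.
Reduced Gröbner basis: {u - 15/4v^2 + 27/20v + 7/5, v^3 - 9/25v^2 - 16/75v - 32/75}.
Label its elements g_1 = u - 15/4v^2 + 27/20v + 7/5, g_2 = v^3 - 9/25v^2 - 16/75v - 32/75.

Reduce p = uv - 1 modulo G:
  leading term uv: subtract (v)·g_1 from uv - 1 → 15/4v^3 - 27/20v^2 - 7/5v - 1
  leading term v^3: subtract (15/4)·g_2 from 15/4v^3 - 27/20v^2 - 7/5v - 1 → -3/5v + 3/5
  leading term v: no divisor's leading term divides it; move -3/5v to the remainder.
  leading term 1: no divisor's leading term divides it; move 3/5 to the remainder.
  normal form = -3/5v + 3/5.
The normal form is nonzero, so p ∉ I. Since p minus its normal form lies in I, I + (p) = I + (r) where r = -3/5v + 3/5; decide whether this ideal is the whole ring.
Run Buchberger on G together with r (pairs among the g_i already reduce to 0 since G is a Gröbner basis):
g_1 = u - 15/4v^2 + 27/20v + 7/5, LT = u.
g_2 = v^3 - 9/25v^2 - 16/75v - 32/75, LT = v^3.
r = -3/5v + 3/5, LT = v.

The S-polynomials (S(g_1,g_2), S(g_1,r), S(g_2,r)) all reduce to 0 modulo the current basis, so we have a Gröbner basis.
Inter-reduce: drop elements whose leading term is divisible by another's, tail-reduce, and make monic.
Reduced Gröbner basis: {u - 1, v - 1}.
The reduced Gröbner basis of I + (p) is {u - 1, v - 1} ≠ {1}, a proper ideal, so the enlarged system stays consistent: p is independent of I, with normal form -3/5v + 3/5.

uv - 1 is independent of I; its normal form modulo I is -3/5v + 3/5.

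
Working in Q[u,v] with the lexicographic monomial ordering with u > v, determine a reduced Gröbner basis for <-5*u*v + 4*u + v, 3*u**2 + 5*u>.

f_1 = -5*u*v + 4*u + v, LT = u*v.
f_2 = 3*u**2 + 5*u, LT = u**2.

S(f_1,f_2): lcm = u**2*v. S = -4/5*u**2 - 28/15*u*v.
  leading term u**2: subtract (-4/15)·f_2 from -4/5*u**2 - 28/15*u*v → -28/15*u*v + 4/3*u
  leading term u*v: subtract (28/75)·f_1 from -28/15*u*v + 4/3*u → -4/25*u - 28/75*v
  leading term u: no divisor's leading term divides it; move -4/25*u to the remainder.
  leading term v: no divisor's leading term divides it; move -28/75*v to the remainder.
  remainder -4/25*u - 28/75*v ≠ 0; add g_3 = -4/25*u - 28/75*v to the basis.

S(f_1,g_3): lcm = u*v. S = -4/5*u - 7/3*v**2 - 1/5*v.
  leading term u: subtract (5)·g_3 from -4/5*u - 7/3*v**2 - 1/5*v → -7/3*v**2 + 5/3*v
  leading term v**2: no divisor's leading term divides it; move -7/3*v**2 to the remainder.
  leading term v: no divisor's leading term divides it; move 5/3*v to the remainder.
  remainder -7/3*v**2 + 5/3*v ≠ 0; add g_4 = -7/3*v**2 + 5/3*v to the basis.

S(f_2,g_3): lcm = u**2. S = -7/3*u*v + 5/3*u.
  leading term u*v: subtract (7/15)·f_1 from -7/3*u*v + 5/3*u → -1/5*u - 7/15*v
  leading term u: subtract (5/4)·g_3 from -1/5*u - 7/15*v → 0
  remainder 0.

S(f_1,g_4): lcm = u*v**2. S = -3/35*u*v - 1/5*v**2.
  leading term u*v: subtract (3/175)·f_1 from -3/35*u*v - 1/5*v**2 → -12/175*u - 1/5*v**2 - 3/175*v
  leading term u: subtract (3/7)·g_3 from -12/175*u - 1/5*v**2 - 3/175*v → -1/5*v**2 + 1/7*v
  leading term v**2: subtract (3/35)·g_4 from -1/5*v**2 + 1/7*v → 0
  remainder 0.

S(f_2,g_4): leading monomials are coprime, so the S-polynomial reduces to 0 (Buchberger's first criterion).
S(g_3,g_4): leading monomials are coprime, so the S-polynomial reduces to 0 (Buchberger's first criterion).
Every S-polynomial of the final basis reduces to 0, so we have a Gröbner basis.
Inter-reduce: drop elements whose leading term is divisible by another's, tail-reduce, and make monic.

G = {u + 7/3*v, v**2 - 5/7*v}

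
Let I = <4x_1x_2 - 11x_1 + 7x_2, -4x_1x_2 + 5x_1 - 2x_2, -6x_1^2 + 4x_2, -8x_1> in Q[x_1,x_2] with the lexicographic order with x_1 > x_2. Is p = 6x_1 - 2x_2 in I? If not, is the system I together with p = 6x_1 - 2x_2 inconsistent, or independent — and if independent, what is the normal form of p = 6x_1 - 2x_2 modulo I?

First compute the reduced Gröbner basis of I by Buchberger's algorithm.
f_1 = 4x_1x_2 - 11x_1 + 7x_2, LT = x_1x_2.
f_2 = -4x_1x_2 + 5x_1 - 2x_2, LT = x_1x_2.
f_3 = -6x_1^2 + 4x_2, LT = x_1^2.
f_4 = -8x_1, LT = x_1.

S(f_1,f_2): lcm = x_1x_2. S = -3/2x_1 + 5/4x_2.
  reduce S modulo (f_1, f_2, f_3, f_4):
  remainder 5/4x_2 ≠ 0; add h_5 = 5/4x_2 to the basis.

The other S-polynomials (S(f_1,f_3), S(f_1,f_4), S(f_2,f_3), S(f_2,f_4), S(f_3,f_4), S(f_1,h_5), S(f_2,h_5), S(f_3,h_5), S(f_4,h_5)) all reduce to 0 modulo the current basis, so we have a Gröbner basis.
Inter-reduce: drop elements whose leading term is divisible by another's, tail-reduce, and make monic.
Reduced Gröbner basis: {x_1, x_2}.
Label its elements g_1 = x_1, g_2 = x_2.

Reduce p = 6x_1 - 2x_2 modulo G:
  leading term x_1: subtract (6)·g_1 from 6x_1 - 2x_2 → -2x_2
  leading term x_2: subtract (-2)·g_2 from -2x_2 → 0
  normal form = 0.
Since the normal form is 0, p ∈ I.

Ideal membership is decidable via reduction modulo a Gröbner basis.

6x_1 - 2x_2 lies in I (it reduces to 0).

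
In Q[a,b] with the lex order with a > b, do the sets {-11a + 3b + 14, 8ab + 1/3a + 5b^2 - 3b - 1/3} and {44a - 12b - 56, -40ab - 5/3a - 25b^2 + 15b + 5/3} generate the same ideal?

Two ideals are equal iff their reduced Gröbner bases coincide (the reduced basis is unique for a fixed ordering).
Buchberger on the first generating set:
f_1 = -11a + 3b + 14, LT = a.
f_2 = 8ab + 1/3a + 5b^2 - 3b - 1/3, LT = ab.

S(f_1,f_2): lcm = ab. S = -1/24a - 79/88b^2 - 79/88b + 1/24.
  leading term a: subtract (1/264)·f_1 from -1/24a - 79/88b^2 - 79/88b + 1/24 → -79/88b^2 - 10/11b - 1/88
  leading term b^2: no divisor's leading term divides it; move -79/88b^2 to the remainder.
  leading term b: no divisor's leading term divides it; move -10/11b to the remainder.
  leading term 1: no divisor's leading term divides it; move -1/88 to the remainder.
  remainder -79/88b^2 - 10/11b - 1/88 ≠ 0; add g_3 = -79/88b^2 - 10/11b - 1/88 to the basis.

The other S-polynomials (S(f_1,g_3), S(f_2,g_3)) all reduce to 0 modulo the current basis, so we have a Gröbner basis.
Inter-reduce: drop elements whose leading term is divisible by another's, tail-reduce, and make monic.
Reduced Gröbner basis: {a - 3/11b - 14/11, b^2 + 80/79b + 1/79}.

Buchberger on the second generating set:
h_1 = 44a - 12b - 56, LT = a.
h_2 = -40ab - 5/3a - 25b^2 + 15b + 5/3, LT = ab.

S(h_1,h_2): lcm = ab. S = -1/24a - 79/88b^2 - 79/88b + 1/24.
  leading term a: subtract (-1/1056)·h_1 from -1/24a - 79/88b^2 - 79/88b + 1/24 → -79/88b^2 - 10/11b - 1/88
  leading term b^2: no divisor's leading term divides it; move -79/88b^2 to the remainder.
  leading term b: no divisor's leading term divides it; move -10/11b to the remainder.
  leading term 1: no divisor's leading term divides it; move -1/88 to the remainder.
  remainder -79/88b^2 - 10/11b - 1/88 ≠ 0; add k_3 = -79/88b^2 - 10/11b - 1/88 to the basis.

The other S-polynomials (S(h_1,k_3), S(h_2,k_3)) all reduce to 0 modulo the current basis, so we have a Gröbner basis.
Inter-reduce: drop elements whose leading term is divisible by another's, tail-reduce, and make monic.
Reduced Gröbner basis: {a - 3/11b - 14/11, b^2 + 80/79b + 1/79}.

The two bases agree; hence the ideals are identical.

Yes, the ideals are equal.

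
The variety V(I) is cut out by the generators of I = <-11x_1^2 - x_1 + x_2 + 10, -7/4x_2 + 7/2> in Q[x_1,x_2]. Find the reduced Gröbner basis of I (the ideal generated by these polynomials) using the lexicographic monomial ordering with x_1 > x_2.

f_1 = -11x_1^2 - x_1 + x_2 + 10, LT = x_1^2.
f_2 = -7/4x_2 + 7/2, LT = x_2.

The S-polynomials (S(f_1,f_2)) all reduce to 0 modulo the current basis, so we have a Gröbner basis.

G = {x_1^2 + 1/11x_1 - 12/11, x_2 - 2}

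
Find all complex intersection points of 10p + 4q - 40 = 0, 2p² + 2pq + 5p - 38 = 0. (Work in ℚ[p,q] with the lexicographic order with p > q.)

{(19/3, -35/6), (2, 5)}

Compute a lex Gröbner basis by Buchberger's algorithm.
f_1 = 10p + 4q - 40, LT = p.
f_2 = 2p² + 2pq + 5p - 38, LT = p².

S(f_1,f_2): lcm = p². S = -⅗pq - 13/2p + 19.
  leading term pq: subtract (-3/50q)·f_1 from -⅗pq - 13/2p + 19 → -13/2p + 6/25q² - 12/5q + 19
  leading term p: subtract (-13/20)·f_1 from -13/2p + 6/25q² - 12/5q + 19 → 6/25q² + ⅕q - 7
  leading term q²: no divisor's leading term divides it; move 6/25q² to the remainder.
  leading term q: no divisor's leading term divides it; move ⅕q to the remainder.
  leading term 1: no divisor's leading term divides it; move -7 to the remainder.
  remainder 6/25q² + ⅕q - 7 ≠ 0; add h_3 = 6/25q² + ⅕q - 7 to the basis.

The other S-polynomials (S(f_1,h_3), S(f_2,h_3)) all reduce to 0 modulo the current basis, so we have a Gröbner basis.
Inter-reduce: drop elements whose leading term is divisible by another's, tail-reduce, and make monic.
Reduced Gröbner basis: {p + ⅖q - 4, q² + ⅚q - 175/6}.

From the last basis element, q² + ⅚q - 175/6 = 0, so q takes values in {-35/6, 5}. Each choice, substituted upward through the basis, yields the corresponding point(s) of the solution set.
  q = -35/6: the earlier basis element becomes p - 19/3 = 0, giving p = 19/3 — point (19/3, -35/6).
  q = 5: the earlier basis element becomes p - 2 = 0, giving p = 2 — point (2, 5).
Check: every point annihilates each of the original generators.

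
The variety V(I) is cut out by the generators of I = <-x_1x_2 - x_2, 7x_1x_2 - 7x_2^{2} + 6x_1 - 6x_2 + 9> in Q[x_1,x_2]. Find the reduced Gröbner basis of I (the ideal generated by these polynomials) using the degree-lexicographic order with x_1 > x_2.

G = {x_1^{2} + \tfrac{5}{2}x_1 + \tfrac{3}{2}, x_1x_2 + x_2, x_2^{2} - \tfrac{6}{7}x_1 + \tfrac{13}{7}x_2 - \tfrac{9}{7}}

f_1 = -x_1x_2 - x_2, LT = x_1x_2.
f_2 = 7x_1x_2 - 7x_2^{2} + 6x_1 - 6x_2 + 9, LT = x_1x_2.

S(f_1,f_2): lcm = x_1x_2. S = x_2^{2} - \tfrac{6}{7}x_1 + \tfrac{13}{7}x_2 - \tfrac{9}{7}.
  leading term x_2^{2}: no divisor's leading term divides it; move x_2^{2} to the remainder.
  leading term x_1: no divisor's leading term divides it; move -\tfrac{6}{7}x_1 to the remainder.
  leading term x_2: no divisor's leading term divides it; move \tfrac{13}{7}x_2 to the remainder.
  leading term 1: no divisor's leading term divides it; move -\tfrac{9}{7} to the remainder.
  remainder x_2^{2} - \tfrac{6}{7}x_1 + \tfrac{13}{7}x_2 - \tfrac{9}{7} ≠ 0; add g_3 = x_2^{2} - \tfrac{6}{7}x_1 + \tfrac{13}{7}x_2 - \tfrac{9}{7} to the basis.

S(f_1,g_3): lcm = x_1x_2^{2}. S = \tfrac{6}{7}x_1^{2} - \tfrac{13}{7}x_1x_2 + x_2^{2} + \tfrac{9}{7}x_1.
  leading term x_1^{2}: no divisor's leading term divides it; move \tfrac{6}{7}x_1^{2} to the remainder.
  leading term x_1x_2: subtract (\tfrac{13}{7})·f_1 from -\tfrac{13}{7}x_1x_2 + x_2^{2} + \tfrac{9}{7}x_1 → x_2^{2} + \tfrac{9}{7}x_1 + \tfrac{13}{7}x_2
  leading term x_2^{2}: subtract (1)·g_3 from x_2^{2} + \tfrac{9}{7}x_1 + \tfrac{13}{7}x_2 → \tfrac{15}{7}x_1 + \tfrac{9}{7}
  leading term x_1: no divisor's leading term divides it; move \tfrac{15}{7}x_1 to the remainder.
  leading term 1: no divisor's leading term divides it; move \tfrac{9}{7} to the remainder.
  remainder \tfrac{6}{7}x_1^{2} + \tfrac{15}{7}x_1 + \tfrac{9}{7} ≠ 0; add g_4 = \tfrac{6}{7}x_1^{2} + \tfrac{15}{7}x_1 + \tfrac{9}{7} to the basis.

The other S-polynomials (S(f_2,g_3), S(f_1,g_4), S(f_2,g_4), S(g_3,g_4)) all reduce to 0 modulo the current basis, so we have a Gröbner basis.
Inter-reduce: drop elements whose leading term is divisible by another's, tail-reduce, and make monic.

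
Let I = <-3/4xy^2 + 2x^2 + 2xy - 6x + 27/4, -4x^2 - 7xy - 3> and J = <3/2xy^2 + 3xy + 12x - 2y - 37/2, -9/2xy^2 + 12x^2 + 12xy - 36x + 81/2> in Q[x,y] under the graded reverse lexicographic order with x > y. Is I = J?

No, the ideals differ.

Equality of ideals is decidable: compute both reduced Gröbner bases (unique for the ordering) and check whether they agree.
Buchberger on the first generating set:
f_1 = -3/4xy^2 + 2x^2 + 2xy - 6x + 27/4, LT = xy^2.
f_2 = -4x^2 - 7xy - 3, LT = x^2.

S(f_1,f_2): lcm = x^2y^2. S = -7/4xy^3 - 8/3x^3 - 8/3x^2y + 8x^2 - 3/4y^2 - 9x.
  leading term xy^3: subtract (7/3y)·f_1 from -7/4xy^3 - 8/3x^3 - 8/3x^2y + 8x^2 - 3/4y^2 - 9x → -8/3x^3 - 22/3x^2y - 14/3xy^2 + 8x^2 + 14xy - 3/4y^2 - 9x - 63/4y
  leading term x^3: subtract (2/3x)·f_2 from -8/3x^3 - 22/3x^2y - 14/3xy^2 + 8x^2 + 14xy - 3/4y^2 - 9x - 63/4y → -8/3x^2y - 14/3xy^2 + 8x^2 + 14xy - 3/4y^2 - 7x - 63/4y
  leading term x^2y: subtract (2/3y)·f_2 from -8/3x^2y - 14/3xy^2 + 8x^2 + 14xy - 3/4y^2 - 7x - 63/4y → 8x^2 + 14xy - 3/4y^2 - 7x - 55/4y
  leading term x^2: subtract (-2)·f_2 from 8x^2 + 14xy - 3/4y^2 - 7x - 55/4y → -3/4y^2 - 7x - 55/4y - 6
  leading term y^2: no divisor's leading term divides it; move -3/4y^2 to the remainder.
  leading term x: no divisor's leading term divides it; move -7x to the remainder.
  leading term y: no divisor's leading term divides it; move -55/4y to the remainder.
  leading term 1: no divisor's leading term divides it; move -6 to the remainder.
  remainder -3/4y^2 - 7x - 55/4y - 6 ≠ 0; add g_3 = -3/4y^2 - 7x - 55/4y - 6 to the basis.

The other S-polynomials (S(f_1,g_3), S(f_2,g_3)) all reduce to 0 modulo the current basis, so we have a Gröbner basis.
Inter-reduce: drop elements whose leading term is divisible by another's, tail-reduce, and make monic.
Reduced Gröbner basis: {x^2 + 7/4xy + 3/4, y^2 + 28/3x + 55/3y + 8}.

Buchberger on the second generating set:
h_1 = 3/2xy^2 + 3xy + 12x - 2y - 37/2, LT = xy^2.
h_2 = -9/2xy^2 + 12x^2 + 12xy - 36x + 81/2, LT = xy^2.

S(h_1,h_2): lcm = xy^2. S = 8/3x^2 + 14/3xy - 4/3y - 10/3.
  leading term x^2: no divisor's leading term divides it; move 8/3x^2 to the remainder.
  leading term xy: no divisor's leading term divides it; move 14/3xy to the remainder.
  leading term y: no divisor's leading term divides it; move -4/3y to the remainder.
  leading term 1: no divisor's leading term divides it; move -10/3 to the remainder.
  remainder 8/3x^2 + 14/3xy - 4/3y - 10/3 ≠ 0; add k_3 = 8/3x^2 + 14/3xy - 4/3y - 10/3 to the basis.

S(h_1,k_3): lcm = x^2y^2. S = -7/4xy^3 + 2x^2y + 1/2y^3 + 8x^2 - 4/3xy + 5/4y^2 - 37/3x.
  leading term xy^3: subtract (-7/6y)·h_1 from -7/4xy^3 + 2x^2y + 1/2y^3 + 8x^2 - 4/3xy + 5/4y^2 - 37/3x → 2x^2y + 7/2xy^2 + 1/2y^3 + 8x^2 + 38/3xy - 13/12y^2 - 37/3x - 259/12y
  leading term x^2y: subtract (3/4y)·k_3 from 2x^2y + 7/2xy^2 + 1/2y^3 + 8x^2 + 38/3xy - 13/12y^2 - 37/3x - 259/12y → 1/2y^3 + 8x^2 + 38/3xy - 1/12y^2 - 37/3x - 229/12y
  leading term y^3: no divisor's leading term divides it; move 1/2y^3 to the remainder.
  leading term x^2: subtract (3)·k_3 from 8x^2 + 38/3xy - 1/12y^2 - 37/3x - 229/12y → -4/3xy - 1/12y^2 - 37/3x - 181/12y + 10
  leading term xy: no divisor's leading term divides it; move -4/3xy to the remainder.
  leading term y^2: no divisor's leading term divides it; move -1/12y^2 to the remainder.
  leading term x: no divisor's leading term divides it; move -37/3x to the remainder.
  leading term y: no divisor's leading term divides it; move -181/12y to the remainder.
  leading term 1: no divisor's leading term divides it; move 10 to the remainder.
  remainder 1/2y^3 - 4/3xy - 1/12y^2 - 37/3x - 181/12y + 10 ≠ 0; add k_4 = 1/2y^3 - 4/3xy - 1/12y^2 - 37/3x - 181/12y + 10 to the basis.

The other S-polynomials (S(h_2,k_3), S(h_1,k_4), S(h_2,k_4), S(k_3,k_4)) all reduce to 0 modulo the current basis, so we have a Gröbner basis.
Inter-reduce: drop elements whose leading term is divisible by another's, tail-reduce, and make monic.
Reduced Gröbner basis: {xy^2 + 2xy + 8x - 4/3y - 37/3, y^3 - 8/3xy - 1/6y^2 - 74/3x - 181/6y + 20, x^2 + 7/4xy - 1/2y - 5/4}.

The bases are distinct; the ideals are different.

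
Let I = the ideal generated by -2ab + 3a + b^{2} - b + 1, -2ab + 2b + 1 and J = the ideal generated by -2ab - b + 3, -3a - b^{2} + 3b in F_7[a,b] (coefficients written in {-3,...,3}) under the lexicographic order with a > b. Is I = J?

Two ideals are equal iff their reduced Gröbner bases coincide (the reduced basis is unique for a fixed ordering).
Buchberger on the first generating set:
f_1 = -2ab + 3a + b^{2} - b + 1, LT = ab.
f_2 = -2ab + 2b + 1, LT = ab.

S(f_1,f_2): lcm = ab. S = 2a + 3b^{2} - 2b.
  leading term a: no divisor's leading term divides it; move 2a to the remainder.
  leading term b^{2}: no divisor's leading term divides it; move 3b^{2} to the remainder.
  leading term b: no divisor's leading term divides it; move -2b to the remainder.
  remainder 2a + 3b^{2} - 2b ≠ 0; add g_3 = 2a + 3b^{2} - 2b to the basis.

S(f_1,g_3): lcm = ab. S = 2a + 2b^{3} - 3b^{2} - 3b + 3.
  leading term a: subtract (1)·g_3 from 2a + 2b^{3} - 3b^{2} - 3b + 3 → 2b^{3} + b^{2} - b + 3
  leading term b^{3}: no divisor's leading term divides it; move 2b^{3} to the remainder.
  leading term b^{2}: no divisor's leading term divides it; move b^{2} to the remainder.
  leading term b: no divisor's leading term divides it; move -b to the remainder.
  leading term 1: no divisor's leading term divides it; move 3 to the remainder.
  remainder 2b^{3} + b^{2} - b + 3 ≠ 0; add g_4 = 2b^{3} + b^{2} - b + 3 to the basis.

S(f_2,g_3): lcm = ab. S = 2b^{3} + b^{2} - b + 3.
  leading term b^{3}: subtract (1)·g_4 from 2b^{3} + b^{2} - b + 3 → 0
  remainder 0.

S(f_1,g_4): lcm = ab^{3}. S = -2ab^{2} - 3ab + 2a + 3b^{4} - 3b^{3} + 3b^{2}.
  leading term ab^{2}: subtract (b)·f_1 from -2ab^{2} - 3ab + 2a + 3b^{4} - 3b^{3} + 3b^{2} → ab + 2a + 3b^{4} + 3b^{3} - 3b^{2} - b
  leading term ab: subtract (3)·f_1 from ab + 2a + 3b^{4} + 3b^{3} - 3b^{2} - b → 3b^{4} + 3b^{3} + b^{2} + 2b - 3
  leading term b^{4}: subtract (-2b)·g_4 from 3b^{4} + 3b^{3} + b^{2} + 2b - 3 → -2b^{3} - b^{2} + b - 3
  leading term b^{3}: subtract (-1)·g_4 from -2b^{3} - b^{2} + b - 3 → 0
  remainder 0.

S(f_2,g_4): lcm = ab^{3}. S = 3ab^{2} - 3ab + 2a - b^{3} + 3b^{2}.
  leading term ab^{2}: subtract (2b)·f_1 from 3ab^{2} - 3ab + 2a - b^{3} + 3b^{2} → -2ab + 2a - 3b^{3} - 2b^{2} - 2b
  leading term ab: subtract (1)·f_1 from -2ab + 2a - 3b^{3} - 2b^{2} - 2b → -a - 3b^{3} - 3b^{2} - b - 1
  leading term a: subtract (3)·g_3 from -a - 3b^{3} - 3b^{2} - b - 1 → -3b^{3} + 2b^{2} - 2b - 1
  leading term b^{3}: subtract (2)·g_4 from -3b^{3} + 2b^{2} - 2b - 1 → 0
  remainder 0.

S(g_3,g_4): leading monomials are coprime, so the S-polynomial reduces to 0 (Buchberger's first criterion).
Every S-polynomial of the final basis reduces to 0, so we have a Gröbner basis.
Inter-reduce: drop elements whose leading term is divisible by another's, tail-reduce, and make monic.
Reduced Gröbner basis: {a - 2b^{2} - b, b^{3} - 3b^{2} + 3b - 2}.

Buchberger on the second generating set:
h_1 = -2ab - b + 3, LT = ab.
h_2 = -3a - b^{2} + 3b, LT = a.

S(h_1,h_2): lcm = ab. S = 2b^{3} + b^{2} - 3b + 2.
  leading term b^{3}: no divisor's leading term divides it; move 2b^{3} to the remainder.
  leading term b^{2}: no divisor's leading term divides it; move b^{2} to the remainder.
  leading term b: no divisor's leading term divides it; move -3b to the remainder.
  leading term 1: no divisor's leading term divides it; move 2 to the remainder.
  remainder 2b^{3} + b^{2} - 3b + 2 ≠ 0; add k_3 = 2b^{3} + b^{2} - 3b + 2 to the basis.

S(h_1,k_3): lcm = ab^{3}. S = 3ab^{2} - 2ab - a - 3b^{3} + 2b^{2}.
  leading term ab^{2}: subtract (2b)·h_1 from 3ab^{2} - 2ab - a - 3b^{3} + 2b^{2} → -2ab - a - 3b^{3} - 3b^{2} + b
  leading term ab: subtract (1)·h_1 from -2ab - a - 3b^{3} - 3b^{2} + b → -a - 3b^{3} - 3b^{2} + 2b - 3
  leading term a: subtract (-2)·h_2 from -a - 3b^{3} - 3b^{2} + 2b - 3 → -3b^{3} + 2b^{2} + b - 3
  leading term b^{3}: subtract (2)·k_3 from -3b^{3} + 2b^{2} + b - 3 → 0
  remainder 0.

S(h_2,k_3): leading monomials are coprime, so the S-polynomial reduces to 0 (Buchberger's first criterion).
Every S-polynomial of the final basis reduces to 0, so we have a Gröbner basis.
Inter-reduce: drop elements whose leading term is divisible by another's, tail-reduce, and make monic.
Reduced Gröbner basis: {a - 2b^{2} - b, b^{3} - 3b^{2} + 2b + 1}.

Since the reduced bases disagree, the two ideals are not the same.

No, the ideals differ.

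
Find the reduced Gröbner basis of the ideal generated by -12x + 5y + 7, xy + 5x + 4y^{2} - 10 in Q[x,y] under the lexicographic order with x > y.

G = {x - \tfrac{5}{12}y - \tfrac{7}{12}, y^{2} + \tfrac{32}{53}y - \tfrac{85}{53}}

f_1 = -12x + 5y + 7, LT = x.
f_2 = xy + 5x + 4y^{2} - 10, LT = xy.

S(f_1,f_2): lcm = xy. S = -5x - \tfrac{53}{12}y^{2} - \tfrac{7}{12}y + 10.
  reduce S modulo (f_1, f_2):
  remainder -\tfrac{53}{12}y^{2} - \tfrac{8}{3}y + \tfrac{85}{12} ≠ 0; add g_3 = -\tfrac{53}{12}y^{2} - \tfrac{8}{3}y + \tfrac{85}{12} to the basis.

The other S-polynomials (S(f_1,g_3), S(f_2,g_3)) all reduce to 0 modulo the current basis, so we have a Gröbner basis.
Inter-reduce: drop elements whose leading term is divisible by another's, tail-reduce, and make monic.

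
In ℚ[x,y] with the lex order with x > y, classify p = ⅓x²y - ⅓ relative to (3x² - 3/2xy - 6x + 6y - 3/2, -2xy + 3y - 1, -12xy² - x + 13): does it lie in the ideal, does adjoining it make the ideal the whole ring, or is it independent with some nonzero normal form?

First compute the reduced Gröbner basis of I by Buchberger's algorithm.
f_1 = 3x² - 3/2xy - 6x + 6y - 3/2, LT = x².
f_2 = -2xy + 3y - 1, LT = xy.
f_3 = -12xy² - x + 13, LT = xy².

S(f_1,f_2): lcm = x²y. S = -½xy² - ½xy - ½x + 2y² - ½y.
  leading term xy²: subtract (¼y)·f_2 from -½xy² - ½xy - ½x + 2y² - ½y → -½xy - ½x + 5/4y² - ¼y
  leading term xy: subtract (¼)·f_2 from -½xy - ½x + 5/4y² - ¼y → -½x + 5/4y² - y + ¼
  leading term x: no divisor's leading term divides it; move -½x to the remainder.
  leading term y²: no divisor's leading term divides it; move 5/4y² to the remainder.
  leading term y: no divisor's leading term divides it; move -y to the remainder.
  leading term 1: no divisor's leading term divides it; move ¼ to the remainder.
  remainder -½x + 5/4y² - y + ¼ ≠ 0; add h_4 = -½x + 5/4y² - y + ¼ to the basis.

S(f_1,f_3): lcm = x²y². S = -1/12x² - ½xy³ - 2xy² + 13/12x + 2y³ - ½y².
  leading term x²: subtract (-1/36)·f_1 from -1/12x² - ½xy³ - 2xy² + 13/12x + 2y³ - ½y² → -½xy³ - 2xy² - 1/24xy + 11/12x + 2y³ - ½y² + ⅙y - 1/24
  leading term xy³: subtract (¼y²)·f_2 from -½xy³ - 2xy² - 1/24xy + 11/12x + 2y³ - ½y² + ⅙y - 1/24 → -2xy² - 1/24xy + 11/12x + 5/4y³ - ¼y² + ⅙y - 1/24
  leading term xy²: subtract (y)·f_2 from -2xy² - 1/24xy + 11/12x + 5/4y³ - ¼y² + ⅙y - 1/24 → -1/24xy + 11/12x + 5/4y³ - 13/4y² + 7/6y - 1/24
  leading term xy: subtract (1/48)·f_2 from -1/24xy + 11/12x + 5/4y³ - 13/4y² + 7/6y - 1/24 → 11/12x + 5/4y³ - 13/4y² + 53/48y - 1/48
  leading term x: subtract (-11/6)·h_4 from 11/12x + 5/4y³ - 13/4y² + 53/48y - 1/48 → 5/4y³ - 23/24y² - 35/48y + 7/16
  leading term y³: no divisor's leading term divides it; move 5/4y³ to the remainder.
  leading term y²: no divisor's leading term divides it; move -23/24y² to the remainder.
  leading term y: no divisor's leading term divides it; move -35/48y to the remainder.
  leading term 1: no divisor's leading term divides it; move 7/16 to the remainder.
  remainder 5/4y³ - 23/24y² - 35/48y + 7/16 ≠ 0; add h_5 = 5/4y³ - 23/24y² - 35/48y + 7/16 to the basis.

S(f_2,f_3): lcm = xy². S = -1/12x - 3/2y² + ½y + 13/12.
  leading term x: subtract (⅙)·h_4 from -1/12x - 3/2y² + ½y + 13/12 → -41/24y² + ⅔y + 25/24
  leading term y²: no divisor's leading term divides it; move -41/24y² to the remainder.
  leading term y: no divisor's leading term divides it; move ⅔y to the remainder.
  leading term 1: no divisor's leading term divides it; move 25/24 to the remainder.
  remainder -41/24y² + ⅔y + 25/24 ≠ 0; add h_6 = -41/24y² + ⅔y + 25/24 to the basis.

S(f_2,h_4): lcm = xy. S = 5/2y³ - 2y² - y + ½.
  leading term y³: subtract (2)·h_5 from 5/2y³ - 2y² - y + ½ → -1/12y² + 11/24y - ⅜
  leading term y²: subtract (2/41)·h_6 from -1/12y² + 11/24y - ⅜ → 419/984y - 419/984
  leading term y: no divisor's leading term divides it; move 419/984y to the remainder.
  leading term 1: no divisor's leading term divides it; move -419/984 to the remainder.
  remainder 419/984y - 419/984 ≠ 0; add h_7 = 419/984y - 419/984 to the basis.

The other S-polynomials (S(f_1,h_4), S(f_3,h_4), S(f_1,h_5), S(f_2,h_5), S(f_3,h_5), S(h_4,h_5), S(f_1,h_6), S(f_2,h_6), S(f_3,h_6), S(h_4,h_6), S(h_5,h_6), S(f_1,h_7), S(f_2,h_7), S(f_3,h_7), S(h_4,h_7), S(h_5,h_7), S(h_6,h_7)) all reduce to 0 modulo the current basis, so we have a Gröbner basis.
Inter-reduce: drop elements whose leading term is divisible by another's, tail-reduce, and make monic.
Reduced Gröbner basis: {x - 1, y - 1}.
Label its elements g_1 = x - 1, g_2 = y - 1.

Reduce p = ⅓x²y - ⅓ modulo G:
  leading term x²y: subtract (⅓xy)·g_1 from ⅓x²y - ⅓ → ⅓xy - ⅓
  leading term xy: subtract (⅓y)·g_1 from ⅓xy - ⅓ → ⅓y - ⅓
  leading term y: subtract (⅓)·g_2 from ⅓y - ⅓ → 0
  normal form = 0.
Since the normal form is 0, p ∈ I.

Ideal membership is decidable via reduction modulo a Gröbner basis.

⅓x²y - ⅓ lies in I (it reduces to 0).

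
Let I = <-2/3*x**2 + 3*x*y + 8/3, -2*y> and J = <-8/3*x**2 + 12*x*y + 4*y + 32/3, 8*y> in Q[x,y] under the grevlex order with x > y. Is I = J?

Two ideals are equal iff their reduced Gröbner bases coincide (the reduced basis is unique for a fixed ordering).
Buchberger on the first generating set:
f_1 = -2/3*x**2 + 3*x*y + 8/3, LT = x**2.
f_2 = -2*y, LT = y.

The S-polynomials (S(f_1,f_2)) all reduce to 0 modulo the current basis, so we have a Gröbner basis.
Inter-reduce: drop elements whose leading term is divisible by another's, tail-reduce, and make monic.
Reduced Gröbner basis: {x**2 - 4, y}.

Buchberger on the second generating set:
h_1 = -8/3*x**2 + 12*x*y + 4*y + 32/3, LT = x**2.
h_2 = 8*y, LT = y.

The S-polynomials (S(h_1,h_2)) all reduce to 0 modulo the current basis, so we have a Gröbner basis.
Inter-reduce: drop elements whose leading term is divisible by another's, tail-reduce, and make monic.
Reduced Gröbner basis: {x**2 - 4, y}.

The two bases agree; hence the ideals are identical.

Yes, the ideals are equal.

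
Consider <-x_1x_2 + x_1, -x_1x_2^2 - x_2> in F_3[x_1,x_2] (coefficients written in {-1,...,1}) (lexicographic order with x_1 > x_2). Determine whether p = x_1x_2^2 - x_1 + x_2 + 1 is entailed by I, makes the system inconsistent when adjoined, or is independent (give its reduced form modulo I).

First compute the reduced Gröbner basis of I by Buchberger's algorithm.
f_1 = -x_1x_2 + x_1, LT = x_1x_2.
f_2 = -x_1x_2^2 - x_2, LT = x_1x_2^2.

S(f_1,f_2): lcm = x_1x_2^2. S = -x_1x_2 - x_2.
  leading term x_1x_2: subtract (1)·f_1 from -x_1x_2 - x_2 → -x_1 - x_2
  leading term x_1: no divisor's leading term divides it; move -x_1 to the remainder.
  leading term x_2: no divisor's leading term divides it; move -x_2 to the remainder.
  remainder -x_1 - x_2 ≠ 0; add h_3 = -x_1 - x_2 to the basis.

S(f_1,h_3): lcm = x_1x_2. S = -x_1 - x_2^2.
  leading term x_1: subtract (1)·h_3 from -x_1 - x_2^2 → -x_2^2 + x_2
  leading term x_2^2: no divisor's leading term divides it; move -x_2^2 to the remainder.
  leading term x_2: no divisor's leading term divides it; move x_2 to the remainder.
  remainder -x_2^2 + x_2 ≠ 0; add h_4 = -x_2^2 + x_2 to the basis.

The other S-polynomials (S(f_2,h_3), S(f_1,h_4), S(f_2,h_4), S(h_3,h_4)) all reduce to 0 modulo the current basis, so we have a Gröbner basis.
Inter-reduce: drop elements whose leading term is divisible by another's, tail-reduce, and make monic.
Reduced Gröbner basis: {x_1 + x_2, x_2^2 - x_2}.
Label its elements g_1 = x_1 + x_2, g_2 = x_2^2 - x_2.

Reduce p = x_1x_2^2 - x_1 + x_2 + 1 modulo G:
  leading term x_1x_2^2: subtract (x_2^2)·g_1 from x_1x_2^2 - x_1 + x_2 + 1 → -x_1 - x_2^3 + x_2 + 1
  leading term x_1: subtract (-1)·g_1 from -x_1 - x_2^3 + x_2 + 1 → -x_2^3 - x_2 + 1
  leading term x_2^3: subtract (-x_2)·g_2 from -x_2^3 - x_2 + 1 → -x_2^2 - x_2 + 1
  leading term x_2^2: subtract (-1)·g_2 from -x_2^2 - x_2 + 1 → x_2 + 1
  leading term x_2: no divisor's leading term divides it; move x_2 to the remainder.
  leading term 1: no divisor's leading term divides it; move 1 to the remainder.
  normal form = x_2 + 1.
The normal form is nonzero, so p ∉ I. Since p minus its normal form lies in I, I + (p) = I + (r) where r = x_2 + 1; decide whether this ideal is the whole ring.
Run Buchberger on G together with r (pairs among the g_i already reduce to 0 since G is a Gröbner basis):
g_1 = x_1 + x_2, LT = x_1.
g_2 = x_2^2 - x_2, LT = x_2^2.
r = x_2 + 1, LT = x_2.

S(g_2,r): lcm = x_2^2. S = x_2.
  leading term x_2: subtract (1)·r from x_2 → -1
  leading term 1: no divisor's leading term divides it; move -1 to the remainder.
  remainder -1 ≠ 0; add m_4 = -1 to the basis.

The other S-polynomials (S(g_1,g_2), S(g_1,r), S(g_1,m_4), S(g_2,m_4), S(r,m_4)) all reduce to 0 modulo the current basis, so we have a Gröbner basis.
Inter-reduce: drop elements whose leading term is divisible by another's, tail-reduce, and make monic.
Reduced Gröbner basis: {1}.
The reduced Gröbner basis of I + (p) is {1}: the ideal is the whole ring, so the enlarged system has no common solution — adjoining p is inconsistent.

Adjoining x_1x_2^2 - x_1 + x_2 + 1 makes the ideal the whole ring: the system is inconsistent.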